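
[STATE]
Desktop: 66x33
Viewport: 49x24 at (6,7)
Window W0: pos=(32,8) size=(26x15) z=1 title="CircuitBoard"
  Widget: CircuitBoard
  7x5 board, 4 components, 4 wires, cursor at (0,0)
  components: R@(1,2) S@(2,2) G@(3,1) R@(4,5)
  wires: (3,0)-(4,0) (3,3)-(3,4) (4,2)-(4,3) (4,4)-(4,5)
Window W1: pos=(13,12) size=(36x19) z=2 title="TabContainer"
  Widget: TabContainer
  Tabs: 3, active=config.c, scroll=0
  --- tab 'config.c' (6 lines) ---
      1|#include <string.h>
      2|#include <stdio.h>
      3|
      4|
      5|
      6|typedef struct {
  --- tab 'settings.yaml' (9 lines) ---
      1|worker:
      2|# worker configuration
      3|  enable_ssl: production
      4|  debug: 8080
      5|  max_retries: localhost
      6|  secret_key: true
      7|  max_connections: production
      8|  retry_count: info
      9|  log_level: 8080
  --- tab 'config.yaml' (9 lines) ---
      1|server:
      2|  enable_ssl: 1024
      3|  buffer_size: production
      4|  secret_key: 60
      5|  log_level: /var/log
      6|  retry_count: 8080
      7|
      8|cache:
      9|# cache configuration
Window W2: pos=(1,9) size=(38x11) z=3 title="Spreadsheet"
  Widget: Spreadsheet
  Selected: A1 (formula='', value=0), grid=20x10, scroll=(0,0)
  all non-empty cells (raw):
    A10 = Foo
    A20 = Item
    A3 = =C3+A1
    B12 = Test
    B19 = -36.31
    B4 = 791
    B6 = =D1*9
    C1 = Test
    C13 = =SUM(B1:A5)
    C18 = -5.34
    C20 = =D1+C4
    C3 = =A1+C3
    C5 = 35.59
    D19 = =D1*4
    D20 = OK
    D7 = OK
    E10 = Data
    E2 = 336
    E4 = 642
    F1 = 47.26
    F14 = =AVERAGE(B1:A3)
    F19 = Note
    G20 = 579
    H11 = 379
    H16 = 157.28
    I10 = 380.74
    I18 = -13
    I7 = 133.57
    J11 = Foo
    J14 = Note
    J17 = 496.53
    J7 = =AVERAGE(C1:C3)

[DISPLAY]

                                                 
                          ┏━━━━━━━━━━━━━━━━━━━━━━
━━━━━━━━━━━━━━━━━━━━━━━━━━━━━━━━┓itBoard         
eadsheet                        ┃────────────────
────────────────────────────────┨ 2 3 4 5 6      
                                ┃━━━━━━━━━┓      
   A       B       C       D    ┃         ┃      
--------------------------------┃─────────┨      
     [0]       0Test           0┃ │ config┃      
       0       0       0       0┃─────────┃      
#CIRC!         0#CIRC!         0┃         ┃      
       0     791       0       0┃         ┃· ─ · 
━━━━━━━━━━━━━━━━━━━━━━━━━━━━━━━━┛         ┃      
       ┃                                  ┃·   · 
       ┃                                  ┃      
       ┃typedef struct {                  ┃━━━━━━
       ┃                                  ┃      
       ┃                                  ┃      
       ┃                                  ┃      
       ┃                                  ┃      
       ┃                                  ┃      
       ┃                                  ┃      
       ┃                                  ┃      
       ┗━━━━━━━━━━━━━━━━━━━━━━━━━━━━━━━━━━┛      


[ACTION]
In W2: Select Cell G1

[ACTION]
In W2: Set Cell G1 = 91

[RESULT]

                                                 
                          ┏━━━━━━━━━━━━━━━━━━━━━━
━━━━━━━━━━━━━━━━━━━━━━━━━━━━━━━━┓itBoard         
eadsheet                        ┃────────────────
────────────────────────────────┨ 2 3 4 5 6      
91                              ┃━━━━━━━━━┓      
   A       B       C       D    ┃         ┃      
--------------------------------┃─────────┨      
       0       0Test           0┃ │ config┃      
       0       0       0       0┃─────────┃      
#CIRC!         0#CIRC!         0┃         ┃      
       0     791       0       0┃         ┃· ─ · 
━━━━━━━━━━━━━━━━━━━━━━━━━━━━━━━━┛         ┃      
       ┃                                  ┃·   · 
       ┃                                  ┃      
       ┃typedef struct {                  ┃━━━━━━
       ┃                                  ┃      
       ┃                                  ┃      
       ┃                                  ┃      
       ┃                                  ┃      
       ┃                                  ┃      
       ┃                                  ┃      
       ┃                                  ┃      
       ┗━━━━━━━━━━━━━━━━━━━━━━━━━━━━━━━━━━┛      


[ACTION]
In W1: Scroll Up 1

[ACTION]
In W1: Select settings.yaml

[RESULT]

                                                 
                          ┏━━━━━━━━━━━━━━━━━━━━━━
━━━━━━━━━━━━━━━━━━━━━━━━━━━━━━━━┓itBoard         
eadsheet                        ┃────────────────
────────────────────────────────┨ 2 3 4 5 6      
91                              ┃━━━━━━━━━┓      
   A       B       C       D    ┃         ┃      
--------------------------------┃─────────┨      
       0       0Test           0┃]│ config┃      
       0       0       0       0┃─────────┃      
#CIRC!         0#CIRC!         0┃         ┃      
       0     791       0       0┃         ┃· ─ · 
━━━━━━━━━━━━━━━━━━━━━━━━━━━━━━━━┛         ┃      
       ┃  debug: 8080                     ┃·   · 
       ┃  max_retries: localhost          ┃      
       ┃  secret_key: true                ┃━━━━━━
       ┃  max_connections: production     ┃      
       ┃  retry_count: info               ┃      
       ┃  log_level: 8080                 ┃      
       ┃                                  ┃      
       ┃                                  ┃      
       ┃                                  ┃      
       ┃                                  ┃      
       ┗━━━━━━━━━━━━━━━━━━━━━━━━━━━━━━━━━━┛      


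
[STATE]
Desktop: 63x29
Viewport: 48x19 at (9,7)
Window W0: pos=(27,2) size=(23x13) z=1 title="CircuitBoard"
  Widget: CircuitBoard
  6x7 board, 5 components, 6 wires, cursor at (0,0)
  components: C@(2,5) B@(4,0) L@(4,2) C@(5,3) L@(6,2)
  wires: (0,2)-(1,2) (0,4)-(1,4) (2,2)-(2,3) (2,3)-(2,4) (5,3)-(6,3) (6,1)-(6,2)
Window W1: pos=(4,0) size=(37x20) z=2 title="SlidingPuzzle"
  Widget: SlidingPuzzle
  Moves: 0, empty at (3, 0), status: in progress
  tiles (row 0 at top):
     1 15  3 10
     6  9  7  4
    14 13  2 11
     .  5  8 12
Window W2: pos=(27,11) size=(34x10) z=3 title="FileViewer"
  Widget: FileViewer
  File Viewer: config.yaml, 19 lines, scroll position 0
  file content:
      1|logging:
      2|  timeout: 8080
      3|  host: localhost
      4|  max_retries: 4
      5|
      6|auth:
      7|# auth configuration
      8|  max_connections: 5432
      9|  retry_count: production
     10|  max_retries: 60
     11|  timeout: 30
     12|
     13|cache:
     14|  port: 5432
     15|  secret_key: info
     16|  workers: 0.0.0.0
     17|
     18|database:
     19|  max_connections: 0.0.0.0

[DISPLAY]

─┼────┼────┼────┤              ┃       │┃       
 │ 13 │  2 │ 11 │              ┃       ·┃       
─┼────┼────┼────┤              ┃        ┃       
 │  5 │  8 │ 12 │              ┃ ─ · ─ ·┃       
─┴────┴────┴────┘ ┏━━━━━━━━━━━━━━━━━━━━━━━━━━━━━
s: 0              ┃ FileViewer                  
                  ┠─────────────────────────────
                  ┃logging:                     
                  ┃  timeout: 8080              
                  ┃  host: localhost            
                  ┃  max_retries: 4             
                  ┃                             
━━━━━━━━━━━━━━━━━━┃auth:                        
                  ┗━━━━━━━━━━━━━━━━━━━━━━━━━━━━━
                                                
                                                
                                                
                                                
                                                


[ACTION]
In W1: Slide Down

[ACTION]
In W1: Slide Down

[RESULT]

─┼────┼────┼────┤              ┃       │┃       
 │ 13 │  2 │ 11 │              ┃       ·┃       
─┼────┼────┼────┤              ┃        ┃       
 │  5 │  8 │ 12 │              ┃ ─ · ─ ·┃       
─┴────┴────┴────┘ ┏━━━━━━━━━━━━━━━━━━━━━━━━━━━━━
s: 2              ┃ FileViewer                  
                  ┠─────────────────────────────
                  ┃logging:                     
                  ┃  timeout: 8080              
                  ┃  host: localhost            
                  ┃  max_retries: 4             
                  ┃                             
━━━━━━━━━━━━━━━━━━┃auth:                        
                  ┗━━━━━━━━━━━━━━━━━━━━━━━━━━━━━
                                                
                                                
                                                
                                                
                                                


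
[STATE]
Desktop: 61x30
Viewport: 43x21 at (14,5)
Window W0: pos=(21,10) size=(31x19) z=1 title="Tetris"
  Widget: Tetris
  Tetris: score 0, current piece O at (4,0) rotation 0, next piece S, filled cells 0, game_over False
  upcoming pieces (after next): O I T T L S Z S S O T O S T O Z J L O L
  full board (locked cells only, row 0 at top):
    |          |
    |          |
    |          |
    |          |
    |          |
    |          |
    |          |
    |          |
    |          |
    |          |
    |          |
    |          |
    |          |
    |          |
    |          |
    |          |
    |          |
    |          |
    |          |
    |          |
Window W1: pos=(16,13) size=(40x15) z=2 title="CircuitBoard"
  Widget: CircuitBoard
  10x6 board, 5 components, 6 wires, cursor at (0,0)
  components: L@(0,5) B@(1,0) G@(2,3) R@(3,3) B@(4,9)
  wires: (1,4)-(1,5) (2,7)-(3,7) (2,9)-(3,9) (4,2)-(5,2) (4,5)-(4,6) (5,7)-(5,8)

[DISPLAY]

                                           
                                           
                                           
                                           
                                           
       ┏━━━━━━━━━━━━━━━━━━━━━━━━━━━━━┓     
       ┃ Tetris                      ┃     
       ┠─────────────────────────────┨     
  ┏━━━━━━━━━━━━━━━━━━━━━━━━━━━━━━━━━━━━━━┓ 
  ┃ CircuitBoard                         ┃ 
  ┠──────────────────────────────────────┨ 
  ┃   0 1 2 3 4 5 6 7 8 9                ┃ 
  ┃0  [.]                  L             ┃ 
  ┃                                      ┃ 
  ┃1   B               · ─ ·             ┃ 
  ┃                                      ┃ 
  ┃2               G               ·     ┃ 
  ┃                                │     ┃ 
  ┃3               R               ·     ┃ 
  ┃                                      ┃ 
  ┃4           ·           · ─ ·         ┃ 


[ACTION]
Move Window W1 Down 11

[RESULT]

                                           
                                           
                                           
                                           
                                           
       ┏━━━━━━━━━━━━━━━━━━━━━━━━━━━━━┓     
       ┃ Tetris                      ┃     
       ┠─────────────────────────────┨     
       ┃          │Next:             ┃     
       ┃          │ ░░               ┃     
  ┏━━━━━━━━━━━━━━━━━━━━━━━━━━━━━━━━━━━━━━┓ 
  ┃ CircuitBoard                         ┃ 
  ┠──────────────────────────────────────┨ 
  ┃   0 1 2 3 4 5 6 7 8 9                ┃ 
  ┃0  [.]                  L             ┃ 
  ┃                                      ┃ 
  ┃1   B               · ─ ·             ┃ 
  ┃                                      ┃ 
  ┃2               G               ·     ┃ 
  ┃                                │     ┃ 
  ┃3               R               ·     ┃ 


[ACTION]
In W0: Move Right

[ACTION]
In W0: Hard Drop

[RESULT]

                                           
                                           
                                           
                                           
                                           
       ┏━━━━━━━━━━━━━━━━━━━━━━━━━━━━━┓     
       ┃ Tetris                      ┃     
       ┠─────────────────────────────┨     
       ┃          │Next:             ┃     
       ┃          │▓▓                ┃     
  ┏━━━━━━━━━━━━━━━━━━━━━━━━━━━━━━━━━━━━━━┓ 
  ┃ CircuitBoard                         ┃ 
  ┠──────────────────────────────────────┨ 
  ┃   0 1 2 3 4 5 6 7 8 9                ┃ 
  ┃0  [.]                  L             ┃ 
  ┃                                      ┃ 
  ┃1   B               · ─ ·             ┃ 
  ┃                                      ┃ 
  ┃2               G               ·     ┃ 
  ┃                                │     ┃ 
  ┃3               R               ·     ┃ 


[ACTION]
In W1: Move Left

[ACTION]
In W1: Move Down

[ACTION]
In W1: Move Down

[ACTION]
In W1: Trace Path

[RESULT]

                                           
                                           
                                           
                                           
                                           
       ┏━━━━━━━━━━━━━━━━━━━━━━━━━━━━━┓     
       ┃ Tetris                      ┃     
       ┠─────────────────────────────┨     
       ┃          │Next:             ┃     
       ┃          │▓▓                ┃     
  ┏━━━━━━━━━━━━━━━━━━━━━━━━━━━━━━━━━━━━━━┓ 
  ┃ CircuitBoard                         ┃ 
  ┠──────────────────────────────────────┨ 
  ┃   0 1 2 3 4 5 6 7 8 9                ┃ 
  ┃0                       L             ┃ 
  ┃                                      ┃ 
  ┃1   B               · ─ ·             ┃ 
  ┃                                      ┃ 
  ┃2  [.]          G               ·     ┃ 
  ┃                                │     ┃ 
  ┃3               R               ·     ┃ 


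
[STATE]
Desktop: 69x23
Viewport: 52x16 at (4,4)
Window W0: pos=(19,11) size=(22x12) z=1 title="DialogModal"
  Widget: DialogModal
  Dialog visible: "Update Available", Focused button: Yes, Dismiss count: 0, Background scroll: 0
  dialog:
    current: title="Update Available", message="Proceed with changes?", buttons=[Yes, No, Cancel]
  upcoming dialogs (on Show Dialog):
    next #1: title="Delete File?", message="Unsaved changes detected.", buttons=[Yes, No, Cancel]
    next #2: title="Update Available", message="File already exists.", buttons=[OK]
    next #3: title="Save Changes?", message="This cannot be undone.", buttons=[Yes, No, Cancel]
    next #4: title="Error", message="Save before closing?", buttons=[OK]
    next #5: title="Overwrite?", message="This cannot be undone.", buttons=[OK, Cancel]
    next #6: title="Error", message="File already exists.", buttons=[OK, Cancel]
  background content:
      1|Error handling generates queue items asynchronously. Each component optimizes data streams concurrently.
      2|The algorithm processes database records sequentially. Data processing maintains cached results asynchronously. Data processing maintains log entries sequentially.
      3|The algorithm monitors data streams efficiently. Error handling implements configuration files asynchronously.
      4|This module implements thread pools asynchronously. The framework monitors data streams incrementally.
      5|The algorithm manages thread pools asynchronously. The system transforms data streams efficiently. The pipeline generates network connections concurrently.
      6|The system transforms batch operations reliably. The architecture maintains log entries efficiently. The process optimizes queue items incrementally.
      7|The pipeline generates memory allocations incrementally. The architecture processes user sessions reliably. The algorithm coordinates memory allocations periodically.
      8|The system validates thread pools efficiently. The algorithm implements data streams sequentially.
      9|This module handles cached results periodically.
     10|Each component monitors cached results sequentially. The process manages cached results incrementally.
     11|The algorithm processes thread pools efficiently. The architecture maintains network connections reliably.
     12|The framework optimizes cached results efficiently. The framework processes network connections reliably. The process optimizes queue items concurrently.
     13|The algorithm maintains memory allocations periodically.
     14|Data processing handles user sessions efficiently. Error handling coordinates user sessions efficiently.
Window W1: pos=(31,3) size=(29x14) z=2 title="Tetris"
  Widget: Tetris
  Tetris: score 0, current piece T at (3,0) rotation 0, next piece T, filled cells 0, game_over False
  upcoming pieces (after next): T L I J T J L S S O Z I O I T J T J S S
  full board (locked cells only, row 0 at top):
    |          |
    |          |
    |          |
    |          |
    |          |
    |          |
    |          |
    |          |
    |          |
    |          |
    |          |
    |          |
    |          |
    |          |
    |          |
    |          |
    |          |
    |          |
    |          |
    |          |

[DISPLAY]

                           ┃ Tetris                 
                           ┠────────────────────────
                           ┃          │Next:        
                           ┃          │ ▒           
                           ┃          │▒▒▒          
                           ┃          │             
                           ┃          │             
               ┏━━━━━━━━━━━┃          │             
               ┃ DialogModa┃          │Score:       
               ┠───────────┃          │0            
               ┃Error handl┃          │             
               ┃Th┌────────┃          │             
               ┃Th│Update A┗━━━━━━━━━━━━━━━━━━━━━━━━
               ┃Th│Proceed with c│en┃               
               ┃Th│[Yes]  No   Ca│ge┃               
               ┃Th└──────────────┘rm┃               


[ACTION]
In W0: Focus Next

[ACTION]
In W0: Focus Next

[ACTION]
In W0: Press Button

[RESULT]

                           ┃ Tetris                 
                           ┠────────────────────────
                           ┃          │Next:        
                           ┃          │ ▒           
                           ┃          │▒▒▒          
                           ┃          │             
                           ┃          │             
               ┏━━━━━━━━━━━┃          │             
               ┃ DialogModa┃          │Score:       
               ┠───────────┃          │0            
               ┃Error handl┃          │             
               ┃The algorit┃          │             
               ┃The algorit┗━━━━━━━━━━━━━━━━━━━━━━━━
               ┃This module implemen┃               
               ┃The algorithm manage┃               
               ┃The system transform┃               


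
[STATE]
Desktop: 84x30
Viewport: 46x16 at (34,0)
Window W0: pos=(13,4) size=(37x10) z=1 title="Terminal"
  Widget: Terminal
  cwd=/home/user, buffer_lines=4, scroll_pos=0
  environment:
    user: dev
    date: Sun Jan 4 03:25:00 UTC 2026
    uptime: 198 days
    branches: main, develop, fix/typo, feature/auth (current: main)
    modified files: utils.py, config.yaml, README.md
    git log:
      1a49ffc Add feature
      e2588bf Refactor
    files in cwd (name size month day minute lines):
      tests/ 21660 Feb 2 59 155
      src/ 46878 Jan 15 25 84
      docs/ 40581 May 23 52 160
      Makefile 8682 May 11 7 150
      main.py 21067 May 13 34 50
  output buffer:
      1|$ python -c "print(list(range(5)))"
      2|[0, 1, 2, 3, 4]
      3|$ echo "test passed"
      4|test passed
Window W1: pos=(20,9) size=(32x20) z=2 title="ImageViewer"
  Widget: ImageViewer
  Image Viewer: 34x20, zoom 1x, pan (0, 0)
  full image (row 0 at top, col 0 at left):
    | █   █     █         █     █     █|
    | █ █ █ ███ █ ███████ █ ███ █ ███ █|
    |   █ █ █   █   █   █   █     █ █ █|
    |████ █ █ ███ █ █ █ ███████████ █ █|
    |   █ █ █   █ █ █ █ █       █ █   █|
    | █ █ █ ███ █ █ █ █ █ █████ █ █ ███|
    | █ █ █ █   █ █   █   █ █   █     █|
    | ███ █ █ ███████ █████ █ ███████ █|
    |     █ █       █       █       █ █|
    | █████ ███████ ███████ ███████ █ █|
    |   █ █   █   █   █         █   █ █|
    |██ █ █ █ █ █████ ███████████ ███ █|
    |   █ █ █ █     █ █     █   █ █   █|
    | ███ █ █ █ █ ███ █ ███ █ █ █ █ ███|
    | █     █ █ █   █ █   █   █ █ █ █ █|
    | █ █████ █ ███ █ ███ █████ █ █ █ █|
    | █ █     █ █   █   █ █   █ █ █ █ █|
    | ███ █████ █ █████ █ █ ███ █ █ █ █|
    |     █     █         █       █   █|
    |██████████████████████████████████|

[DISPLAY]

                                              
                                              
                                              
                                              
━━━━━━━━━━━━━━━┓                              
               ┃                              
───────────────┨                              
ist(range(5)))"┃                              
               ┃                              
━━━━━━━━━━━━━━━━━┓                            
                 ┃                            
─────────────────┨                            
        █     █  ┃                            
███████ █ ███ █ █┃                            
  █   █   █     █┃                            
█ █ █ ███████████┃                            


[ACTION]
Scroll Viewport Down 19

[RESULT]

  █   █   █     █┃                            
█ █ █ ███████████┃                            
█ █ █ █       █ █┃                            
█ █ █ █ █████ █ █┃                            
█   █   █ █   █  ┃                            
███ █████ █ █████┃                            
  █       █      ┃                            
█ ███████ ███████┃                            
█   █         █  ┃                            
███ ███████████ █┃                            
  █ █     █   █ █┃                            
███ █ ███ █ █ █ █┃                            
  █ █   █   █ █ █┃                            
█ █ ███ █████ █ █┃                            
━━━━━━━━━━━━━━━━━┛                            
                                              


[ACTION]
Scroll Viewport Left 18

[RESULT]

    ┃   █ █ █   █   █   █   █     █┃          
    ┃████ █ █ ███ █ █ █ ███████████┃          
    ┃   █ █ █   █ █ █ █ █       █ █┃          
    ┃ █ █ █ ███ █ █ █ █ █ █████ █ █┃          
    ┃ █ █ █ █   █ █   █   █ █   █  ┃          
    ┃ ███ █ █ ███████ █████ █ █████┃          
    ┃     █ █       █       █      ┃          
    ┃ █████ ███████ ███████ ███████┃          
    ┃   █ █   █   █   █         █  ┃          
    ┃██ █ █ █ █ █████ ███████████ █┃          
    ┃   █ █ █ █     █ █     █   █ █┃          
    ┃ ███ █ █ █ █ ███ █ ███ █ █ █ █┃          
    ┃ █     █ █ █   █ █   █   █ █ █┃          
    ┃ █ █████ █ ███ █ ███ █████ █ █┃          
    ┗━━━━━━━━━━━━━━━━━━━━━━━━━━━━━━┛          
                                              


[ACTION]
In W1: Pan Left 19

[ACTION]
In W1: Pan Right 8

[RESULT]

    ┃   █   █   █   █     █ █ █    ┃          
    ┃ ███ █ █ █ ███████████ █ █    ┃          
    ┃   █ █ █ █ █       █ █   █    ┃          
    ┃██ █ █ █ █ █ █████ █ █ ███    ┃          
    ┃   █ █   █   █ █   █     █    ┃          
    ┃ ███████ █████ █ ███████ █    ┃          
    ┃       █       █       █ █    ┃          
    ┃██████ ███████ ███████ █ █    ┃          
    ┃ █   █   █         █   █ █    ┃          
    ┃ █ █████ ███████████ ███ █    ┃          
    ┃ █     █ █     █   █ █   █    ┃          
    ┃ █ █ ███ █ ███ █ █ █ █ ███    ┃          
    ┃ █ █   █ █   █   █ █ █ █ █    ┃          
    ┃ █ ███ █ ███ █████ █ █ █ █    ┃          
    ┗━━━━━━━━━━━━━━━━━━━━━━━━━━━━━━┛          
                                              


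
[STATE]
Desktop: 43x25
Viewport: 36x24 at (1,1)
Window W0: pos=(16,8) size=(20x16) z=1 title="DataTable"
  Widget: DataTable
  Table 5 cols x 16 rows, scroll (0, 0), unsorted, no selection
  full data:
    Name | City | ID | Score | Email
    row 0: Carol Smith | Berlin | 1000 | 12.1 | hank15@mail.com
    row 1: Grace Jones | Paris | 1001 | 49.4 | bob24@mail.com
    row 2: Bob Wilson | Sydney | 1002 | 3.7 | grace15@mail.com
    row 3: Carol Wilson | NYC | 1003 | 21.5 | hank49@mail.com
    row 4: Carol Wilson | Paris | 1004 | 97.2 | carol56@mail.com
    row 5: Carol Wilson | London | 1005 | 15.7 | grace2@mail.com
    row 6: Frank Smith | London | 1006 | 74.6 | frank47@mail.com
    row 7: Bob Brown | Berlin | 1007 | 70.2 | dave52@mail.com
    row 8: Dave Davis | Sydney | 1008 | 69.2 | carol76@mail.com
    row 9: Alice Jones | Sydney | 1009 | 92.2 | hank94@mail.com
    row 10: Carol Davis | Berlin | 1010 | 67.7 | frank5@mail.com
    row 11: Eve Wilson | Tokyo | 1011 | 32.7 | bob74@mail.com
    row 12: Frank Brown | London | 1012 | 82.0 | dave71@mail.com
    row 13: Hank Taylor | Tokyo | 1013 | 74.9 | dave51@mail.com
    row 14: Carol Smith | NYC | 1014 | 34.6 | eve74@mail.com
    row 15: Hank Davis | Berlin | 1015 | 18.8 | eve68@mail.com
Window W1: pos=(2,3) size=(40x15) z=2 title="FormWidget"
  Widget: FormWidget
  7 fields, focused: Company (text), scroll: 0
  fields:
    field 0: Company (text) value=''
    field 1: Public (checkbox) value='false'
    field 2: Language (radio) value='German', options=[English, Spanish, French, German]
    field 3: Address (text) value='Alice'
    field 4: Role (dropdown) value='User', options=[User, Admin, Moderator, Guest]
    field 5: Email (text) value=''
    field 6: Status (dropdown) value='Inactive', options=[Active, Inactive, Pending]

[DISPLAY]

                                    
                                    
 ┏━━━━━━━━━━━━━━━━━━━━━━━━━━━━━━━━━━
 ┃ FormWidget                       
 ┠──────────────────────────────────
 ┃> Company:    [                   
 ┃  Public:     [ ]                 
 ┃  Language:   ( ) English  ( ) Spa
 ┃  Address:    [Alice              
 ┃  Role:       [User               
 ┃  Email:      [                   
 ┃  Status:     [Inactive           
 ┃                                  
 ┃                                  
 ┃                                  
 ┃                                  
 ┗━━━━━━━━━━━━━━━━━━━━━━━━━━━━━━━━━━
               ┃Carol Wilson│Londo┃ 
               ┃Frank Smith │Londo┃ 
               ┃Bob Brown   │Berli┃ 
               ┃Dave Davis  │Sydne┃ 
               ┃Alice Jones │Sydne┃ 
               ┗━━━━━━━━━━━━━━━━━━┛ 
                                    


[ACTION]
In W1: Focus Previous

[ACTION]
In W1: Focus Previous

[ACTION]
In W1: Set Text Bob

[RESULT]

                                    
                                    
 ┏━━━━━━━━━━━━━━━━━━━━━━━━━━━━━━━━━━
 ┃ FormWidget                       
 ┠──────────────────────────────────
 ┃  Company:    [                   
 ┃  Public:     [ ]                 
 ┃  Language:   ( ) English  ( ) Spa
 ┃  Address:    [Alice              
 ┃  Role:       [User               
 ┃> Email:      [Bob                
 ┃  Status:     [Inactive           
 ┃                                  
 ┃                                  
 ┃                                  
 ┃                                  
 ┗━━━━━━━━━━━━━━━━━━━━━━━━━━━━━━━━━━
               ┃Carol Wilson│Londo┃ 
               ┃Frank Smith │Londo┃ 
               ┃Bob Brown   │Berli┃ 
               ┃Dave Davis  │Sydne┃ 
               ┃Alice Jones │Sydne┃ 
               ┗━━━━━━━━━━━━━━━━━━┛ 
                                    


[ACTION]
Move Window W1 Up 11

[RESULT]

 ┃ FormWidget                       
 ┠──────────────────────────────────
 ┃  Company:    [                   
 ┃  Public:     [ ]                 
 ┃  Language:   ( ) English  ( ) Spa
 ┃  Address:    [Alice              
 ┃  Role:       [User               
 ┃> Email:      [Bob                
 ┃  Status:     [Inactive           
 ┃                                  
 ┃                                  
 ┃                                  
 ┃                                  
 ┗━━━━━━━━━━━━━━━━━━━━━━━━━━━━━━━━━━
               ┃Bob Wilson  │Sydne┃ 
               ┃Carol Wilson│NYC  ┃ 
               ┃Carol Wilson│Paris┃ 
               ┃Carol Wilson│Londo┃ 
               ┃Frank Smith │Londo┃ 
               ┃Bob Brown   │Berli┃ 
               ┃Dave Davis  │Sydne┃ 
               ┃Alice Jones │Sydne┃ 
               ┗━━━━━━━━━━━━━━━━━━┛ 
                                    


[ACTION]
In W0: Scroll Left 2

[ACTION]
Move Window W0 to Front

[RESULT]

 ┃ FormWidget                       
 ┠──────────────────────────────────
 ┃  Company:    [                   
 ┃  Public:     [ ]                 
 ┃  Language:   ( ) English  ( ) Spa
 ┃  Address:    [Alice              
 ┃  Role:       [User               
 ┃> Email:     ┏━━━━━━━━━━━━━━━━━━┓ 
 ┃  Status:    ┃ DataTable        ┃ 
 ┃             ┠──────────────────┨ 
 ┃             ┃Name        │City ┃ 
 ┃             ┃────────────┼─────┃ 
 ┃             ┃Carol Smith │Berli┃ 
 ┗━━━━━━━━━━━━━┃Grace Jones │Paris┃━
               ┃Bob Wilson  │Sydne┃ 
               ┃Carol Wilson│NYC  ┃ 
               ┃Carol Wilson│Paris┃ 
               ┃Carol Wilson│Londo┃ 
               ┃Frank Smith │Londo┃ 
               ┃Bob Brown   │Berli┃ 
               ┃Dave Davis  │Sydne┃ 
               ┃Alice Jones │Sydne┃ 
               ┗━━━━━━━━━━━━━━━━━━┛ 
                                    


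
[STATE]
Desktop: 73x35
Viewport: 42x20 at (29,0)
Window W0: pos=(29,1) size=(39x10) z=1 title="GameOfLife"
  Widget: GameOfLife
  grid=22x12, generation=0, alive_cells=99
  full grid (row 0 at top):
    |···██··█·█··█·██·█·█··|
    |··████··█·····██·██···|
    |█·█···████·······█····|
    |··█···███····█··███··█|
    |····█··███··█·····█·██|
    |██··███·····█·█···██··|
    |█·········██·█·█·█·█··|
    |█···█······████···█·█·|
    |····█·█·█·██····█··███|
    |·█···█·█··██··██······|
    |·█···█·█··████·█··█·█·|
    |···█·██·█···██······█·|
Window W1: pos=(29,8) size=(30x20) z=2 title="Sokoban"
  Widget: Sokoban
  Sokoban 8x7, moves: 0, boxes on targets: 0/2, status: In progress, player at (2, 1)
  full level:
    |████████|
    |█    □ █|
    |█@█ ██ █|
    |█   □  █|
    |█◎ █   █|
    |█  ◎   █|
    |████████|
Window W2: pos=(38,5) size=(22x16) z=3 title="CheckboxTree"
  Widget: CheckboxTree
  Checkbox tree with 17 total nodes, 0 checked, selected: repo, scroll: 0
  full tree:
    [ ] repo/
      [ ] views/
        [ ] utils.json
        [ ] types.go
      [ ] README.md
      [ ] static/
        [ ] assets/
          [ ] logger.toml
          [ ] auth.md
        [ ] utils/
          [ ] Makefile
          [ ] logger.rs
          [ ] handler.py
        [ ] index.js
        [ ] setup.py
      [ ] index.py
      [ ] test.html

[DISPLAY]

                                          
┏━━━━━━━━━━━━━━━━━━━━━━━━━━━━━━━━━━━━━┓   
┃ GameOfLife                          ┃   
┠─────────────────────────────────────┨   
┃Gen: 0                               ┃   
┃··█···██┏━━━━━━━━━━━━━━━━━━━━┓       ┃   
┃····█··█┃ CheckboxTree       ┃       ┃   
┃██··███·┠────────────────────┨       ┃   
┏━━━━━━━━┃>[ ] repo/          ┃       ┃   
┃ Sokoban┃   [ ] views/       ┃       ┃   
┠────────┃     [ ] utils.json ┃━━━━━━━┛   
┃████████┃     [ ] types.go   ┃           
┃█    □ █┃   [ ] README.md    ┃           
┃█@█ ██ █┃   [ ] static/      ┃           
┃█   □  █┃     [ ] assets/    ┃           
┃█◎ █   █┃       [ ] logger.to┃           
┃█  ◎   █┃       [ ] auth.md  ┃           
┃████████┃     [ ] utils/     ┃           
┃Moves: 0┃       [ ] Makefile ┃           
┃        ┃       [ ] logger.rs┃           


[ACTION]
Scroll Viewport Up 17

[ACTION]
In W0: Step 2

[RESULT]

                                          
┏━━━━━━━━━━━━━━━━━━━━━━━━━━━━━━━━━━━━━┓   
┃ GameOfLife                          ┃   
┠─────────────────────────────────────┨   
┃Gen: 2                               ┃   
┃·█···█··┏━━━━━━━━━━━━━━━━━━━━┓       ┃   
┃·█·█···█┃ CheckboxTree       ┃       ┃   
┃███···██┠────────────────────┨       ┃   
┏━━━━━━━━┃>[ ] repo/          ┃       ┃   
┃ Sokoban┃   [ ] views/       ┃       ┃   
┠────────┃     [ ] utils.json ┃━━━━━━━┛   
┃████████┃     [ ] types.go   ┃           
┃█    □ █┃   [ ] README.md    ┃           
┃█@█ ██ █┃   [ ] static/      ┃           
┃█   □  █┃     [ ] assets/    ┃           
┃█◎ █   █┃       [ ] logger.to┃           
┃█  ◎   █┃       [ ] auth.md  ┃           
┃████████┃     [ ] utils/     ┃           
┃Moves: 0┃       [ ] Makefile ┃           
┃        ┃       [ ] logger.rs┃           


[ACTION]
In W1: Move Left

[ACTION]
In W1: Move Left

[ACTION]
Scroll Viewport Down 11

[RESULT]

┃████████┃     [ ] types.go   ┃           
┃█    □ █┃   [ ] README.md    ┃           
┃█@█ ██ █┃   [ ] static/      ┃           
┃█   □  █┃     [ ] assets/    ┃           
┃█◎ █   █┃       [ ] logger.to┃           
┃█  ◎   █┃       [ ] auth.md  ┃           
┃████████┃     [ ] utils/     ┃           
┃Moves: 0┃       [ ] Makefile ┃           
┃        ┃       [ ] logger.rs┃           
┃        ┗━━━━━━━━━━━━━━━━━━━━┛           
┃                            ┃            
┃                            ┃            
┃                            ┃            
┃                            ┃            
┃                            ┃            
┃                            ┃            
┗━━━━━━━━━━━━━━━━━━━━━━━━━━━━┛            
                                          
                                          
                                          
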